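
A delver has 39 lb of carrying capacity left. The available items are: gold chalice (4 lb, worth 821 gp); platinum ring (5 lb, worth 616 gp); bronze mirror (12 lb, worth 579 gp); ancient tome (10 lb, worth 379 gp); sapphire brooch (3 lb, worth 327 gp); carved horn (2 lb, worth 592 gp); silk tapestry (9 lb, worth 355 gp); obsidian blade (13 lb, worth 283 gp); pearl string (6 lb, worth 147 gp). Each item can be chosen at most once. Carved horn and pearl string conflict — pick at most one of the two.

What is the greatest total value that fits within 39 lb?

3314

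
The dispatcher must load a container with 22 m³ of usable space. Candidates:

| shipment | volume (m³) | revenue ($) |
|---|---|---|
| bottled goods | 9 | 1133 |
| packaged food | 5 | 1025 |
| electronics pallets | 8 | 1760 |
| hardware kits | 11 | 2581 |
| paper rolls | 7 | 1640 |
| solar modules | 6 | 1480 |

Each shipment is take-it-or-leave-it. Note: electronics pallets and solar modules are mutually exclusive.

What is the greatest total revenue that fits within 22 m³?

5086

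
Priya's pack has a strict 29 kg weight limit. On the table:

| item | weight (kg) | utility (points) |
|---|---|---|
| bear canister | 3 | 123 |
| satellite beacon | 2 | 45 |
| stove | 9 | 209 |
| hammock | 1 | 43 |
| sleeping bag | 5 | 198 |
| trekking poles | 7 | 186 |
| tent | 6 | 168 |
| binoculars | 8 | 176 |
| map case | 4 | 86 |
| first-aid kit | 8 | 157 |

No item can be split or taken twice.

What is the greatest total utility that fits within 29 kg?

The ratio heuristic lands on bear canister + satellite beacon + hammock + sleeping bag + trekking poles + tent + map case (849) but leaves 1 kg idle.
The 7 kg tied up in satellite beacon and hammock and map case is better spent on binoculars — total rises to 851 (29 kg).
That's the maximum — no swap from here does better than 851.

851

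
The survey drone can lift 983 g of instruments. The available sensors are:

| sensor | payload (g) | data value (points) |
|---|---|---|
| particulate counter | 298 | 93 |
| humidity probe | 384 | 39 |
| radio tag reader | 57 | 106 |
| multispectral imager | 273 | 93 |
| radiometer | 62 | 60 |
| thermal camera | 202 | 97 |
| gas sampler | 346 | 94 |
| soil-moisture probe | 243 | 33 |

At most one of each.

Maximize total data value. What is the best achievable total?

450

By data value per g: radio tag reader 1.86, radiometer 0.97, thermal camera 0.48 lead.
Filling by ratio: particulate counter + radio tag reader + multispectral imager + radiometer + thermal camera for 449, with 91 g left unused.
Dropping multispectral imager frees 273 g; slotting in gas sampler (346 g) lifts the total to 450 at 965 g.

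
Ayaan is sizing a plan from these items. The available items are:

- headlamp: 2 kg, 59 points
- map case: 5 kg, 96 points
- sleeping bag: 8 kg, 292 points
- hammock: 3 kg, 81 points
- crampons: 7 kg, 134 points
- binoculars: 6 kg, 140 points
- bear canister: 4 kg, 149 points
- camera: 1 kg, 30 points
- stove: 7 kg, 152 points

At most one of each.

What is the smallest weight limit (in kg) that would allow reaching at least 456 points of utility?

Need the lightest bundle worth ≥ 456.
Taking sleeping bag + bear canister + camera gives 471 (≥ 456) for 13 kg.
No combination under 13 kg hits 456.

13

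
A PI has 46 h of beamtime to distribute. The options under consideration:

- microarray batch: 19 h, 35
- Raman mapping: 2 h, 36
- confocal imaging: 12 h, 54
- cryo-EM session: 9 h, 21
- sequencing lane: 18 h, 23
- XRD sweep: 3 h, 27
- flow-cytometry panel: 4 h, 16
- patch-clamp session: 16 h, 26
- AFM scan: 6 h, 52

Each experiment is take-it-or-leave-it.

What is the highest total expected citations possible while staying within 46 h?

220

By expected citations per h: Raman mapping 18.00, XRD sweep 9.00, AFM scan 8.67 lead.
A density-first pass picks Raman mapping + confocal imaging + cryo-EM session + XRD sweep + flow-cytometry panel + AFM scan — 206 at 36 h.
Replace cryo-EM session with microarray batch: the trade gains 14 net, giving 220 at 46 h.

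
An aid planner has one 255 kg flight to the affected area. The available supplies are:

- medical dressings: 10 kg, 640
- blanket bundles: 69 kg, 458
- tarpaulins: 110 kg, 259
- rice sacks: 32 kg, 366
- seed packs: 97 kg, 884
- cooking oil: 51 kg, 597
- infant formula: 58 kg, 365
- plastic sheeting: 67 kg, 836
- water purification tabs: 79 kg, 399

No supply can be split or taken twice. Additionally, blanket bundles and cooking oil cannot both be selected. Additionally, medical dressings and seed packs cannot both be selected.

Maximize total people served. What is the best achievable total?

2838

Density check — medical dressings 64.00, plastic sheeting 12.48, cooking oil 11.71 are the best per kg.
Taking medical dressings + rice sacks + cooking oil + plastic sheeting + water purification tabs: 239 kg used, 2838 in people served.
That's the maximum — no feasible swap from here does better than 2838.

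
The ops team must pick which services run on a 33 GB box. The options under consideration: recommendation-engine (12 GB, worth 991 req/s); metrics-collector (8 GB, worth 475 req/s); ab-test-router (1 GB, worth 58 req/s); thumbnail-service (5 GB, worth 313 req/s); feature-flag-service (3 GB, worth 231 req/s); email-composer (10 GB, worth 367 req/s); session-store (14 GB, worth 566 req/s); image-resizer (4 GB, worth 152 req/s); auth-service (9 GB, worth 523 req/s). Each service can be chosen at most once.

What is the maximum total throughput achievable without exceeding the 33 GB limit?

Greedy by ratio would take recommendation-engine + metrics-collector + ab-test-router + thumbnail-service + feature-flag-service + image-resizer: 33 GB used, total 2220.
The 9 GB tied up in thumbnail-service and image-resizer is better spent on auth-service — total rises to 2278 (33 GB).

2278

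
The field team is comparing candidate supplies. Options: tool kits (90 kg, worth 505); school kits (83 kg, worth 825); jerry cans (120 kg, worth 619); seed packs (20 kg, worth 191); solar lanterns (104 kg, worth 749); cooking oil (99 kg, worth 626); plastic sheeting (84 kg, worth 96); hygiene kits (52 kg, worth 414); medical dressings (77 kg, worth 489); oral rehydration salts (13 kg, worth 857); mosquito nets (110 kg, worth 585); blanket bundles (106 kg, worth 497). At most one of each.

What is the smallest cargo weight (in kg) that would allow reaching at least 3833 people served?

419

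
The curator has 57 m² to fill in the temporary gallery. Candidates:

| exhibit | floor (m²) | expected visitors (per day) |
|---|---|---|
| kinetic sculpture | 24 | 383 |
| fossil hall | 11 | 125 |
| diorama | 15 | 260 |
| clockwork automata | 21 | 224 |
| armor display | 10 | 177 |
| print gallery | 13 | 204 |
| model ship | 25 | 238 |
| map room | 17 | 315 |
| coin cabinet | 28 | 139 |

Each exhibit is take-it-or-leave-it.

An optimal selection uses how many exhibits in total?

Optimal total is 958.
For example kinetic sculpture + diorama + map room achieves it, using 56 m².
Every optimal selection uses 3 exhibits.

3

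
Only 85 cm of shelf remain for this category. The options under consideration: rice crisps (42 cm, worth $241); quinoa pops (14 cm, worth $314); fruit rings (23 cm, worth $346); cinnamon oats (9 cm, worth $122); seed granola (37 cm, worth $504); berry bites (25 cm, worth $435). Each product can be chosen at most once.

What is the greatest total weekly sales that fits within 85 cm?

The ratio heuristic lands on quinoa pops + fruit rings + cinnamon oats + berry bites (1217) but leaves 14 cm idle.
Dropping fruit rings frees 23 cm; slotting in seed granola (37 cm) lifts the total to 1375 at 85 cm.
Every other selection either busts 85 cm or fails to beat 1375.

1375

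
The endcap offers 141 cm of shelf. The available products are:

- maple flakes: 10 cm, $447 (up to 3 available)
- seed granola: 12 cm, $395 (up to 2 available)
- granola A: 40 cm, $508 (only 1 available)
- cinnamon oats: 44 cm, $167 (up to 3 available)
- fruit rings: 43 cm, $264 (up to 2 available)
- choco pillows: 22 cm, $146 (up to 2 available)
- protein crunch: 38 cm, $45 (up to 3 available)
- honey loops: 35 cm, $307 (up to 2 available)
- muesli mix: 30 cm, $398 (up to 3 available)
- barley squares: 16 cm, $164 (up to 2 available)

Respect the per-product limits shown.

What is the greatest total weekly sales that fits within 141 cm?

Density check — maple flakes 44.70, seed granola 32.92, muesli mix 13.27 are the best per cm.
Filling by ratio: 3×maple flakes + 2×seed granola + 2×muesli mix + barley squares for 3091, with 11 cm left unused.
The 30 cm tied up in muesli mix is better spent on granola A — total rises to 3201 (140 cm).
That's the maximum — no swap from here does better than 3201.

3201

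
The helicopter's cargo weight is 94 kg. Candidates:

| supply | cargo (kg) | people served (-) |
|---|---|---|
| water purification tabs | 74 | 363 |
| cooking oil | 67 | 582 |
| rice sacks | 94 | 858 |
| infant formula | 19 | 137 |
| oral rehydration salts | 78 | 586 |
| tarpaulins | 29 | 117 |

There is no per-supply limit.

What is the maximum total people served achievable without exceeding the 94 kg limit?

Best packing: rice sacks — 94 kg, 858 total.
That's the maximum — no swap from here does better than 858.

858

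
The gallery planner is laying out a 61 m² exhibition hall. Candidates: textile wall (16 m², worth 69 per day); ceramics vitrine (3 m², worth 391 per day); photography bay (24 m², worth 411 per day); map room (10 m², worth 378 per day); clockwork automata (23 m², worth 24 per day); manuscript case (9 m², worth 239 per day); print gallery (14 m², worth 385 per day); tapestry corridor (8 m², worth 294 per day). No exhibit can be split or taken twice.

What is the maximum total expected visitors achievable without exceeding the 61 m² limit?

1859

Density check — ceramics vitrine 130.33, map room 37.80, tapestry corridor 36.75, print gallery 27.50 are the best per m².
Filling by ratio: textile wall + ceramics vitrine + map room + manuscript case + print gallery + tapestry corridor for 1756, with 1 m² left unused.
The 25 m² tied up in textile wall and manuscript case is better spent on photography bay — total rises to 1859 (59 m²).
Runner-up ceramics vitrine + photography bay + map room + manuscript case + print gallery tops out at 1804.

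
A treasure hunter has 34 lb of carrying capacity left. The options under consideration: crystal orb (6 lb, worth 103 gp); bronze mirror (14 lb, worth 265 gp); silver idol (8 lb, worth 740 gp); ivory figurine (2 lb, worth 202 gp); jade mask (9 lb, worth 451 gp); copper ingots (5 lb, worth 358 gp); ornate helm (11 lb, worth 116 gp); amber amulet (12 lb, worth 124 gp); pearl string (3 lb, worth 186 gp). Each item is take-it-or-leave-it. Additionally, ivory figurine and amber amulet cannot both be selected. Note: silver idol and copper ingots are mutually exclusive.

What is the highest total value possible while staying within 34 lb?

1695

Best packing: silver idol + ivory figurine + jade mask + ornate helm + pearl string — 33 lb, 1695 total.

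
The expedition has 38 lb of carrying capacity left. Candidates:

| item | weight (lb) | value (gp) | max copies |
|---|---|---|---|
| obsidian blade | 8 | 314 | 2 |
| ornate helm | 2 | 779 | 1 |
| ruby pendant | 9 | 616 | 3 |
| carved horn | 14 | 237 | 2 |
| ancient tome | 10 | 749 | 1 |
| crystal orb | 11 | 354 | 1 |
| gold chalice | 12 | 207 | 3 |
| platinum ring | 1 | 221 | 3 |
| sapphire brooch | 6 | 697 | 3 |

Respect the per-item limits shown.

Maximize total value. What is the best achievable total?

The ratio ordering already packs tightly: ornate helm + ancient tome + 3×platinum ring + 3×sapphire brooch, 33 lb, 4282.

4282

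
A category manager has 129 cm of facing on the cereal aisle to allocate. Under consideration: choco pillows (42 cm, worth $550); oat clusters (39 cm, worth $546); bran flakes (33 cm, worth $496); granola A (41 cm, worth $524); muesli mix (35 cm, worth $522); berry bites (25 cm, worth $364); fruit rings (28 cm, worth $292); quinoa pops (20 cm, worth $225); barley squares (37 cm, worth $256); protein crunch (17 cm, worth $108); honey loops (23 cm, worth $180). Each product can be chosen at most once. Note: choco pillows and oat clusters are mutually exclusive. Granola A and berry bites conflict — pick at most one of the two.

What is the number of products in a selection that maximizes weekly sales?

4

Optimal total is 1789.
One optimal bundle: oat clusters + bran flakes + muesli mix + quinoa pops (127 cm).
All optima have 4 products.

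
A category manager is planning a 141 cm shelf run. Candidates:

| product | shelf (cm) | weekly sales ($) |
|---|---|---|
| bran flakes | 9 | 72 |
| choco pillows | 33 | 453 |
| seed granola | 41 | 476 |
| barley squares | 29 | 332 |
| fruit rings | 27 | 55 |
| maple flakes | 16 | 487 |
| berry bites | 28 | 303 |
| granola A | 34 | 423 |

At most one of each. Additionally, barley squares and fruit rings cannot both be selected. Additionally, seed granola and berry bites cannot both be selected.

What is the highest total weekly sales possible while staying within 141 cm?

1998

Taking the top-ratio products first gives bran flakes + choco pillows + seed granola + maple flakes + granola A for 1911 (133 cm).
Dropping bran flakes and seed granola frees 50 cm; slotting in barley squares + berry bites (57 cm) lifts the total to 1998 at 140 cm.
That's the maximum — no feasible swap from here does better than 1998.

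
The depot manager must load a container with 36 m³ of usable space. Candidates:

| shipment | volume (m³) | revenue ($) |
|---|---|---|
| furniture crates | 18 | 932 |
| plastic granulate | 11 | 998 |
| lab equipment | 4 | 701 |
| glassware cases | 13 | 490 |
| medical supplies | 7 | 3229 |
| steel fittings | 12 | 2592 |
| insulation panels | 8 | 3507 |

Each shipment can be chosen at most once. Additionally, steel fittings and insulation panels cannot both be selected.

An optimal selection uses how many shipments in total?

Best achievable revenue is 8435.
For example plastic granulate + lab equipment + medical supplies + insulation panels achieves it, using 30 m³.
Any selection reaching 8435 contains exactly 4 shipments.

4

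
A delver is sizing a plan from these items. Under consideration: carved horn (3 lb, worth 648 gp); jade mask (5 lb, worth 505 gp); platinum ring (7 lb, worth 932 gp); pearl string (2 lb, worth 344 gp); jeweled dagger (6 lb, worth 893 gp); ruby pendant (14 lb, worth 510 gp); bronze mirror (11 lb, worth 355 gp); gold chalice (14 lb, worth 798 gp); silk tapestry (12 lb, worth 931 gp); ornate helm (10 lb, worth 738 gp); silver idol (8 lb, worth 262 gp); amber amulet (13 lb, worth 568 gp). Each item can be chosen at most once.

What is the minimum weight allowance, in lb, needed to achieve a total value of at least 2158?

15

Look for the lowest-weight combination reaching 2158.
platinum ring + pearl string + jeweled dagger: 2169 value at 15 lb.
Any bundle with less than 15 lb falls short of 2158.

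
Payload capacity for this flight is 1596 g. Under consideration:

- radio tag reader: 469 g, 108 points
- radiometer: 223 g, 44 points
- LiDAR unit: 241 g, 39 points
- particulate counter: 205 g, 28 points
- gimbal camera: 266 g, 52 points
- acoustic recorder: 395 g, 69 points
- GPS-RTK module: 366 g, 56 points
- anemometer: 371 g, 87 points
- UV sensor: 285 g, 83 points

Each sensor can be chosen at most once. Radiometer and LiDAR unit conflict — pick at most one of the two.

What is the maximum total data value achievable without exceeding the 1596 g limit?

358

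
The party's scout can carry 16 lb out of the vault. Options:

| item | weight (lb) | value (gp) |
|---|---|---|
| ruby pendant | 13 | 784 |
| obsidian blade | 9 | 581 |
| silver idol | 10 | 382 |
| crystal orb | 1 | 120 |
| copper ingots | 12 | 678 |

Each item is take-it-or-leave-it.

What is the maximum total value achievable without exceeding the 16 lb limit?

904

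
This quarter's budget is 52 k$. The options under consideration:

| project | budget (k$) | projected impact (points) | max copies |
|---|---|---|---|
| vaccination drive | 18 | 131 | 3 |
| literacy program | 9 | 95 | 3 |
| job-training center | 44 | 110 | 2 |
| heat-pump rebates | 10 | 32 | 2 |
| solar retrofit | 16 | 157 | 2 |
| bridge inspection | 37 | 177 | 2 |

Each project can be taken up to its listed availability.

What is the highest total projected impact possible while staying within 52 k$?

504

By projected impact per k$: literacy program 10.56, solar retrofit 9.81, vaccination drive 7.28 lead.
The ratio heuristic lands on 3×literacy program + solar retrofit (442) but leaves 9 k$ idle.
The 9 k$ tied up in literacy program is better spent on solar retrofit — total rises to 504 (50 k$).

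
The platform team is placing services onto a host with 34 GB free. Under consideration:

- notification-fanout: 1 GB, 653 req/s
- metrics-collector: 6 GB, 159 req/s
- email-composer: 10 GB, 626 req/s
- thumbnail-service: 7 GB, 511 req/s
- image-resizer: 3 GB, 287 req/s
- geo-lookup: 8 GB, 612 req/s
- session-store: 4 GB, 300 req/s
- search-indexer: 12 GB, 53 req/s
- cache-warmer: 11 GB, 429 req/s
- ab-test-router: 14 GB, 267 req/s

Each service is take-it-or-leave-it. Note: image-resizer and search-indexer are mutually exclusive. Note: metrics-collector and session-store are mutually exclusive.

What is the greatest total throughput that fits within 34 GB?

Best packing: notification-fanout + email-composer + thumbnail-service + image-resizer + geo-lookup + session-store — 33 GB, 2989 total.
No other feasible combination exceeds 2989.

2989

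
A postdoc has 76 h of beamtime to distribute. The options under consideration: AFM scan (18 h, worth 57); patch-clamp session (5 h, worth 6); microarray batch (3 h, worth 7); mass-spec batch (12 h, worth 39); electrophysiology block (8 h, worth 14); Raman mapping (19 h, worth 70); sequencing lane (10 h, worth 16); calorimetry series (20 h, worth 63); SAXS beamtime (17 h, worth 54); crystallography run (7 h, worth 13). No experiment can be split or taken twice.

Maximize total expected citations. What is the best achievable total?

244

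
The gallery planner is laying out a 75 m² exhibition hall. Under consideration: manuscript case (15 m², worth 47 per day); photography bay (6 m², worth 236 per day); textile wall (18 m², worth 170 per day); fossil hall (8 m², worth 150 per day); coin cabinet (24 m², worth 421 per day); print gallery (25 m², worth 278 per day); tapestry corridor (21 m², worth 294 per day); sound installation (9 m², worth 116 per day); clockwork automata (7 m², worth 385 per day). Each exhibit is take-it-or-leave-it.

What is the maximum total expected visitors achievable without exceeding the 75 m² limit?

1602

Photography bay + fossil hall + coin cabinet + tapestry corridor + sound installation + clockwork automata uses 75 of the 75 m² and totals 1602.
Every other selection either busts 75 m² or fails to beat 1602.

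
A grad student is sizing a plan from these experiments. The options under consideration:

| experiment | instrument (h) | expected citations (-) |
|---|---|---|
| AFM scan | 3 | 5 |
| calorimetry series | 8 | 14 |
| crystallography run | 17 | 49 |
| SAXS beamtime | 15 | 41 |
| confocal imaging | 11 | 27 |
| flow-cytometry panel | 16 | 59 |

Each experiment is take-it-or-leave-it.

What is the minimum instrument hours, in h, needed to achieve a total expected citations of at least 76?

27

Minimise h subject to total expected citations ≥ 76.
AFM scan + calorimetry series + flow-cytometry panel: 78 expected citations at 27 h.
No combination under 27 h hits 76.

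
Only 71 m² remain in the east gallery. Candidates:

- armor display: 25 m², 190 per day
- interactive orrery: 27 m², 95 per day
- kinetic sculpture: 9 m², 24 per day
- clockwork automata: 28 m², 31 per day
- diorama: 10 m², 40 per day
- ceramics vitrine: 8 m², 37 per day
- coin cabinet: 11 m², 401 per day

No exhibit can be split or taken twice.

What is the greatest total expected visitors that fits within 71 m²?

Taking the top-ratio exhibits first gives armor display + kinetic sculpture + diorama + ceramics vitrine + coin cabinet for 692 (63 m²).
The 19 m² tied up in kinetic sculpture and diorama is better spent on interactive orrery — total rises to 723 (71 m²).
Next best is armor display + kinetic sculpture + diorama + ceramics vitrine + coin cabinet at 692 (63 m²) — short by 31.

723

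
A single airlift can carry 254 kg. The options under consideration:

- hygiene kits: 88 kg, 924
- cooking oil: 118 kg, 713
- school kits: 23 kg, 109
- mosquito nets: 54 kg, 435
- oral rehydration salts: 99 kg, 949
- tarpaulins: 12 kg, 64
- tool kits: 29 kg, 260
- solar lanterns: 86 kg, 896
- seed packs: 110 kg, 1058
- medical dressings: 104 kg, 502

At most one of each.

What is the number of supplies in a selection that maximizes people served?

3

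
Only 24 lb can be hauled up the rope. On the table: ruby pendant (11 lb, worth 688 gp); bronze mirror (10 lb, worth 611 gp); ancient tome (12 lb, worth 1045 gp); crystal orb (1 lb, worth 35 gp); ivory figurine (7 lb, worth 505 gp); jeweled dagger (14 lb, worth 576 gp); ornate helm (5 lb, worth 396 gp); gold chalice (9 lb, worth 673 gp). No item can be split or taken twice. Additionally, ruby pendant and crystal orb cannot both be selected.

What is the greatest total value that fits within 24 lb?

Density check — ancient tome 87.08, ornate helm 79.20, gold chalice 74.78 are the best per lb.
Best packing: ancient tome + ivory figurine + ornate helm — 24 lb, 1946 total.
Nothing else feasible within 24 lb beats 1946.

1946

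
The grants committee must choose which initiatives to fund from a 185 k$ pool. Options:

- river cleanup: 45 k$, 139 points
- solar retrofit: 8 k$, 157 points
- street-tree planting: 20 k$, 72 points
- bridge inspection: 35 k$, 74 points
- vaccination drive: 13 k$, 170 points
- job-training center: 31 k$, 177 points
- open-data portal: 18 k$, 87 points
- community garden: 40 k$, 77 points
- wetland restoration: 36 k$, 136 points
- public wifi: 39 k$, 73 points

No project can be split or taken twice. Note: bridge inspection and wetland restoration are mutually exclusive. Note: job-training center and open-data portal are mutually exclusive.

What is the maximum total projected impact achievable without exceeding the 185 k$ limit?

Density check — solar retrofit 19.62, vaccination drive 13.08, job-training center 5.71, open-data portal 4.83 are the best per k$.
Best packing: river cleanup + solar retrofit + vaccination drive + job-training center + community garden + wetland restoration — 173 k$, 856 total.
The closest alternative, river cleanup + solar retrofit + vaccination drive + job-training center + wetland restoration + public wifi, reaches only 852.

856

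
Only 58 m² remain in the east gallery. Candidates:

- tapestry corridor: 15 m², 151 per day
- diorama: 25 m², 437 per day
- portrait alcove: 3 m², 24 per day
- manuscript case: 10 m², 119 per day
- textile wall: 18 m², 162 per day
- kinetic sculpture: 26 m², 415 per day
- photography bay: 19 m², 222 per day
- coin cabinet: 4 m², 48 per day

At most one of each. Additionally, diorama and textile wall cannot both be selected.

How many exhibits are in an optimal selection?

Best achievable expected visitors is 924.
For example diorama + portrait alcove + kinetic sculpture + coin cabinet achieves it, using 58 m².
All optima have 4 exhibits.

4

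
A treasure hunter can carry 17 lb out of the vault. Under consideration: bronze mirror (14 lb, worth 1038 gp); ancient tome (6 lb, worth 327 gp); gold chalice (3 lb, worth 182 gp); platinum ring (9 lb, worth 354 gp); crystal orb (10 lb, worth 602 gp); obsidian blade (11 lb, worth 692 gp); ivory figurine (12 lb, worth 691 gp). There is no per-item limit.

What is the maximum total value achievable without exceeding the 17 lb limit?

Taking bronze mirror + gold chalice: 17 lb used, 1220 in value.
Every other selection either busts 17 lb or fails to beat 1220.

1220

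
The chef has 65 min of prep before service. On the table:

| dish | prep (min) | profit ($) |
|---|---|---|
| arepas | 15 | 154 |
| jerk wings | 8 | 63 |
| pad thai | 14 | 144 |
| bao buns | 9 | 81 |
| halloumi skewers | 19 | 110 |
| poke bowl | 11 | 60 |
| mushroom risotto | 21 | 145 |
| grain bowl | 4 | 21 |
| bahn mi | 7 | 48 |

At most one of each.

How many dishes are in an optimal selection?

5

Best achievable profit is 554.
For example arepas + jerk wings + pad thai + mushroom risotto + bahn mi achieves it, using 65 min.
Every optimal selection uses 5 dishes.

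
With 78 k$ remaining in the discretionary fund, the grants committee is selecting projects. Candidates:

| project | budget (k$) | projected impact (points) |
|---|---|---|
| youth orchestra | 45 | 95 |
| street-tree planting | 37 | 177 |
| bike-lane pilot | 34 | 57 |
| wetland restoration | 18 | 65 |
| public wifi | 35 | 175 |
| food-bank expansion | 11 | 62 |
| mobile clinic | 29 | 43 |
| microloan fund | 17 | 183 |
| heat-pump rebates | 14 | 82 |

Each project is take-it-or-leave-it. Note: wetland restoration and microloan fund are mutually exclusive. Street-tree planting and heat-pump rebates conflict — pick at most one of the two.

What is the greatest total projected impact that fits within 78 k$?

The ratio ordering already packs tightly: public wifi + food-bank expansion + microloan fund + heat-pump rebates, 77 k$, 502.

502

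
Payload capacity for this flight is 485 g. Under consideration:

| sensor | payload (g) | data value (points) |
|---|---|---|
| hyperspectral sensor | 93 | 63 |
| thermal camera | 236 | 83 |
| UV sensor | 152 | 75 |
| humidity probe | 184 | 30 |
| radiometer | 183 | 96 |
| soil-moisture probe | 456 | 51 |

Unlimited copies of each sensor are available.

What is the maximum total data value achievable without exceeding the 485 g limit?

Density check — hyperspectral sensor 0.68, radiometer 0.52, UV sensor 0.49 are the best per g.
The ratio ordering already packs tightly: 5×hyperspectral sensor, 465 g, 315.
No other feasible combination exceeds 315.

315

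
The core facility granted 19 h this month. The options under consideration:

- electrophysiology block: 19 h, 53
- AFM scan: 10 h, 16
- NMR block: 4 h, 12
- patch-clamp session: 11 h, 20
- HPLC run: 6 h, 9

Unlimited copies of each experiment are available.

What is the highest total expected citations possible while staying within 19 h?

53

Greedy by ratio would take 4×NMR block: 16 h used, total 48.
Replace 4×NMR block with electrophysiology block: the trade gains 5 net, giving 53 at 19 h.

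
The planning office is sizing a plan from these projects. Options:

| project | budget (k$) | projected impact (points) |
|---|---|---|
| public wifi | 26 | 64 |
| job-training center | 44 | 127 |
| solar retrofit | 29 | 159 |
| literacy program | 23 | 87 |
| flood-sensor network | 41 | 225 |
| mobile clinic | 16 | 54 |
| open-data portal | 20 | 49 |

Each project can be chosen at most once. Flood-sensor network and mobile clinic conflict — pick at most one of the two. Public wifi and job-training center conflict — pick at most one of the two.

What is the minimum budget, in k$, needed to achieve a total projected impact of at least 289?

Minimise k$ subject to total projected impact ≥ 289.
literacy program + flood-sensor network: 312 projected impact at 64 k$.
Any bundle with less than 64 k$ falls short of 289.

64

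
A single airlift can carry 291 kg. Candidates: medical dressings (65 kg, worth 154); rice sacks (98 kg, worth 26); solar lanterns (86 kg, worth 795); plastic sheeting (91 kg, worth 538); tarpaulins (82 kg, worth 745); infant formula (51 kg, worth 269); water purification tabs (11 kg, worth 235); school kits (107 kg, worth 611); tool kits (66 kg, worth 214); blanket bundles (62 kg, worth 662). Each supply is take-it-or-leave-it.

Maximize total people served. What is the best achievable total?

2471

Filling by ratio: solar lanterns + tarpaulins + water purification tabs + blanket bundles for 2437, with 50 kg left unused.
Replace water purification tabs with infant formula: the trade gains 34 net, giving 2471 at 281 kg.
Nothing else within 291 kg beats 2471.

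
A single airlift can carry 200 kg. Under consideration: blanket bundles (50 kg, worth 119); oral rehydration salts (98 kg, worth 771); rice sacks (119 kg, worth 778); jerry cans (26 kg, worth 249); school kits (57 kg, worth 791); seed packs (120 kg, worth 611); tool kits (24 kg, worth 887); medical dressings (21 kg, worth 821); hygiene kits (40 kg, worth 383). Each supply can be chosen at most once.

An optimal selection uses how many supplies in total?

4

Best achievable people served is 3270.
For example oral rehydration salts + school kits + tool kits + medical dressings achieves it, using 200 kg.
Any selection reaching 3270 contains exactly 4 supplies.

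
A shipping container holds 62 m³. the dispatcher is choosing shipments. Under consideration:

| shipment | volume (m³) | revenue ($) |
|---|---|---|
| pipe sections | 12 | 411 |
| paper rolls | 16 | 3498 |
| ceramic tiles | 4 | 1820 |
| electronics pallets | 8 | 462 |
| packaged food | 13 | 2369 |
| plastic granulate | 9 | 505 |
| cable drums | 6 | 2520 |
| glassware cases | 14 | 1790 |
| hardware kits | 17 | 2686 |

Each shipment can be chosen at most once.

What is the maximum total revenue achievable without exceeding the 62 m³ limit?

12893

Density check — ceramic tiles 455.00, cable drums 420.00, paper rolls 218.62, packaged food 182.23 are the best per m³.
Taking paper rolls + ceramic tiles + packaged food + cable drums + hardware kits: 56 m³ used, 12893 in revenue.
Runner-up paper rolls + ceramic tiles + packaged food + plastic granulate + cable drums + glassware cases tops out at 12502.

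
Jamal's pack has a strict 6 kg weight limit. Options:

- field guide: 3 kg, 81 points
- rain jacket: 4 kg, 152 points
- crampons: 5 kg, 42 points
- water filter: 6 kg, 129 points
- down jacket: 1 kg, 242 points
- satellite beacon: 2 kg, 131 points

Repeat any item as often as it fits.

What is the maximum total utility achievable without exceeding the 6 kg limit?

Taking 6×down jacket: 6 kg used, 1452 in utility.
Nothing else within 6 kg beats 1452.

1452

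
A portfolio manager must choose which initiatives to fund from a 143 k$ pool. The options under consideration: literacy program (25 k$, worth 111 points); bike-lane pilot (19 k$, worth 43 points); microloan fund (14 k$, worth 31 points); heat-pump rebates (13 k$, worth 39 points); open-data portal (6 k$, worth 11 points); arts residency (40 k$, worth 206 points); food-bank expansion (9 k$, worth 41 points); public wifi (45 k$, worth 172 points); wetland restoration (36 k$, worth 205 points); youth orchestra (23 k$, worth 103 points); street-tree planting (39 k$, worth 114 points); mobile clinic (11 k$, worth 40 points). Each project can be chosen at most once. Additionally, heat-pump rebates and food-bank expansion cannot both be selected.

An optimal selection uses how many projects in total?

Optimal total is 677.
One optimal bundle: literacy program + open-data portal + arts residency + food-bank expansion + wetland restoration + youth orchestra (139 k$).
All optima have 6 projects.

6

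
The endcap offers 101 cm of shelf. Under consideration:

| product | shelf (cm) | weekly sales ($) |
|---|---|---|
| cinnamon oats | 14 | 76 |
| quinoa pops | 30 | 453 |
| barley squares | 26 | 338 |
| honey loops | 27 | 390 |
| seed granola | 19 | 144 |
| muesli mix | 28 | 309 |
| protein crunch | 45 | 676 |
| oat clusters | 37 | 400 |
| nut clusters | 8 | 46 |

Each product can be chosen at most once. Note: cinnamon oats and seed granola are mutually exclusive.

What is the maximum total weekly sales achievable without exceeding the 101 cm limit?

1467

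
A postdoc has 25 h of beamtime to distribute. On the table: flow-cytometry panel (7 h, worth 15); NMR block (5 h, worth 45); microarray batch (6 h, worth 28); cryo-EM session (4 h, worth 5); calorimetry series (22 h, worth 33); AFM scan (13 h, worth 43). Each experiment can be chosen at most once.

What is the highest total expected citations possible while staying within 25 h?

Taking NMR block + microarray batch + AFM scan: 24 h used, 116 in expected citations.
The spare 1 h is too small for any remaining experiment, and no exchange beats 116.

116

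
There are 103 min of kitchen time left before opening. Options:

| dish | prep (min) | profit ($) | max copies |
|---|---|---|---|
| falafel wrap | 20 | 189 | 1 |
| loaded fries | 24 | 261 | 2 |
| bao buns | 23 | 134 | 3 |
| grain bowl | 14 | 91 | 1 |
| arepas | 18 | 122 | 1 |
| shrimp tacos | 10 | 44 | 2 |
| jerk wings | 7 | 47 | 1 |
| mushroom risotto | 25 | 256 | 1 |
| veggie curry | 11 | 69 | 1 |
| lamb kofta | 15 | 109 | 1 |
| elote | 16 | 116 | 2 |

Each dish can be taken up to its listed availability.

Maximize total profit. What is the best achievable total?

1014

Ranking by ratio (profit/min): loaded fries 10.88, mushroom risotto 10.24, falafel wrap 9.45, lamb kofta 7.27.
Taking falafel wrap + 2×loaded fries + jerk wings + mushroom risotto: 100 min used, 1014 in profit.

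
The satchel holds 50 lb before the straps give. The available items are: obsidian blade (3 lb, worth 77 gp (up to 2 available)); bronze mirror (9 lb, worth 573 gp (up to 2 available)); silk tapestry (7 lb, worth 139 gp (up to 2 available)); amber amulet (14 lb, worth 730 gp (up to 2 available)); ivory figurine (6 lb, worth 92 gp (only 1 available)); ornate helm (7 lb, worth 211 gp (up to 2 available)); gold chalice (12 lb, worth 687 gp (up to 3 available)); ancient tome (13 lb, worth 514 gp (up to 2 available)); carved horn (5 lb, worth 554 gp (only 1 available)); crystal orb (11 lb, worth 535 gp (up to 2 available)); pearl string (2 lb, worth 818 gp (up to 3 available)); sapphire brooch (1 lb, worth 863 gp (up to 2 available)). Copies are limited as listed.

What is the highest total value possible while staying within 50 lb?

6795

A density-first pass picks 2×bronze mirror + ornate helm + gold chalice + carved horn + 3×pearl string + 2×sapphire brooch — 6778 at 50 lb.
The 25 lb tied up in 2×bronze mirror and ornate helm is better spent on 2×gold chalice — total rises to 6795 (49 lb).
The spare 1 lb is too small for any remaining item, and no exchange beats 6795.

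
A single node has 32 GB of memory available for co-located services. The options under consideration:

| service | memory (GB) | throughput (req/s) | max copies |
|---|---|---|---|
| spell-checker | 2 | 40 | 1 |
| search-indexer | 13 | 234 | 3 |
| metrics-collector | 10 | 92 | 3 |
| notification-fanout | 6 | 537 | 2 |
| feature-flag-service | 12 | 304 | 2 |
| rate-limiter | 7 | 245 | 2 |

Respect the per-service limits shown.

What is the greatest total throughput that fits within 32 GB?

1623

The ratio heuristic lands on spell-checker + 2×notification-fanout + 2×rate-limiter (1604) but leaves 4 GB idle.
Dropping spell-checker and rate-limiter frees 9 GB; slotting in feature-flag-service (12 GB) lifts the total to 1623 at 31 GB.
That's the maximum — no swap from here does better than 1623.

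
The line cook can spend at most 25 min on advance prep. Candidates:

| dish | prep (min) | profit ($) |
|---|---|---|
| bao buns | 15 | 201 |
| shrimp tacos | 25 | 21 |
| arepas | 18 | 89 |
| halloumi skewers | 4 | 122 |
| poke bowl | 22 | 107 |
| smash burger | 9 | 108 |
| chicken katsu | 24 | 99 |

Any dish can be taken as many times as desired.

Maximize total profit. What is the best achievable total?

6×halloumi skewers uses 24 of the 25 min and totals 732.

732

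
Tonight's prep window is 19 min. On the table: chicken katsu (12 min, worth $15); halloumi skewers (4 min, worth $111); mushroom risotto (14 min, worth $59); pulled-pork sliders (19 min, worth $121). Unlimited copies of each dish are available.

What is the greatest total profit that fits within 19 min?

444

4×halloumi skewers uses 16 of the 19 min and totals 444.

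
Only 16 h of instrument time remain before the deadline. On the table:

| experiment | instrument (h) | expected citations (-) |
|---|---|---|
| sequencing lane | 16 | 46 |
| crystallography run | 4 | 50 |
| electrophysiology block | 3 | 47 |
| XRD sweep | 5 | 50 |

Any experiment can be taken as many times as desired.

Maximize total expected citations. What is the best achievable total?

238

A density-first pass picks 5×electrophysiology block — 235 at 15 h.
The 3 h tied up in electrophysiology block is better spent on crystallography run — total rises to 238 (16 h).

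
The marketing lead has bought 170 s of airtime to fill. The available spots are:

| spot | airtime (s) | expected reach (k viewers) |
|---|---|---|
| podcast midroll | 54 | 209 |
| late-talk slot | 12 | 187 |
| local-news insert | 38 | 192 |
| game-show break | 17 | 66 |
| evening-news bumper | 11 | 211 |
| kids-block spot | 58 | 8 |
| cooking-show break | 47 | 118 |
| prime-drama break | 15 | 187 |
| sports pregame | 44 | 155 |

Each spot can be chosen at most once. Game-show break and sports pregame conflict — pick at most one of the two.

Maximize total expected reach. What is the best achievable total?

The ratio ordering already packs tightly: podcast midroll + late-talk slot + local-news insert + game-show break + evening-news bumper + prime-drama break, 147 s, 1052.
Runner-up late-talk slot + local-news insert + evening-news bumper + cooking-show break + prime-drama break + sports pregame tops out at 1050.

1052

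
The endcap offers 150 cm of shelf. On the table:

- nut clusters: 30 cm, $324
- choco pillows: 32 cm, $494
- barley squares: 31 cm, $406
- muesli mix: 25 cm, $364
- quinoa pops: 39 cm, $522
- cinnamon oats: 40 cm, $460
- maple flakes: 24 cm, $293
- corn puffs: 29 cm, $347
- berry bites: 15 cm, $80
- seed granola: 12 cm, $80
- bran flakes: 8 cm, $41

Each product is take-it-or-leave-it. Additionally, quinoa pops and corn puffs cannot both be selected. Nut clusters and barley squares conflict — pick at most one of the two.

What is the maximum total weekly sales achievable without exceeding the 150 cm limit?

1997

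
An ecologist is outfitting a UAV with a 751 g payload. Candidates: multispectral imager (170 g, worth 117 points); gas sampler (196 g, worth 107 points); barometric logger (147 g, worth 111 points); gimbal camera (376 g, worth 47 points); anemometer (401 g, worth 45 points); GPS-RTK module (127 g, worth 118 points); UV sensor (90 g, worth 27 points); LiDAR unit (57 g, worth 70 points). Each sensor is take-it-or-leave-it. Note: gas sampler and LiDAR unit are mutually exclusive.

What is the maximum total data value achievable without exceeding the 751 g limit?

480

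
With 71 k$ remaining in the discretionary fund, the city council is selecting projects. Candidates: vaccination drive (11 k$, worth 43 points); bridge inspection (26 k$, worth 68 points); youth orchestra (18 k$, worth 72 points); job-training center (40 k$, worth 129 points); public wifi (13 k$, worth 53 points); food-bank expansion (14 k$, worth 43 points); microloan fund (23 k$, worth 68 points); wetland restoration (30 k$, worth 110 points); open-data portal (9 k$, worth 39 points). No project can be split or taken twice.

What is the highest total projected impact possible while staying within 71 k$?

274

The ratio heuristic lands on vaccination drive + youth orchestra + public wifi + food-bank expansion + open-data portal (250) but leaves 6 k$ idle.
Dropping vaccination drive and food-bank expansion frees 25 k$; slotting in wetland restoration (30 k$) lifts the total to 274 at 70 k$.
Runner-up vaccination drive + youth orchestra + wetland restoration + open-data portal tops out at 264.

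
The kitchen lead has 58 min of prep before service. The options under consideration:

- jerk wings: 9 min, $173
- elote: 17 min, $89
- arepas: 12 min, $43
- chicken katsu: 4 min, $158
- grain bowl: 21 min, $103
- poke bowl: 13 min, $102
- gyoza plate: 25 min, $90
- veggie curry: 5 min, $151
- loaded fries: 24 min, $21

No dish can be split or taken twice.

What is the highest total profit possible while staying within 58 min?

Taking the top-ratio dishes first gives jerk wings + elote + chicken katsu + poke bowl + veggie curry for 673 (48 min).
The 17 min tied up in elote is better spent on grain bowl — total rises to 687 (52 min).
That's the maximum — no swap from here does better than 687.

687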